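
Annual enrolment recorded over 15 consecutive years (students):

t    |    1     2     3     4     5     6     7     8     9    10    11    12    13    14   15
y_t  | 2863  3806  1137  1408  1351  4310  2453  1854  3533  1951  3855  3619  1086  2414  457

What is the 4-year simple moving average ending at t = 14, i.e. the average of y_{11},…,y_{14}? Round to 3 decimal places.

2743.500

Sum of periods 11–14: 3855 + 3619 + 1086 + 2414 = 10974
Divide by 4: 10974 / 4 = 2743.500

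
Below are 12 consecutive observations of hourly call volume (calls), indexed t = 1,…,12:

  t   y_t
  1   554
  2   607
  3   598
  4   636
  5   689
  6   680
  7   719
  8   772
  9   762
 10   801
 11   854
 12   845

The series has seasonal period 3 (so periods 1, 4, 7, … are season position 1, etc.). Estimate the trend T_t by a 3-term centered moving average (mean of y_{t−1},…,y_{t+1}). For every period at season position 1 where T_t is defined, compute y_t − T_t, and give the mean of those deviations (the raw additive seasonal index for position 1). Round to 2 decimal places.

-4.78

Season position 1 occurs at t = 4, 7, 10 (where T_t is defined).
t=4: T_4 = 641.0000; y_4 − T_4 = 636 − 641.0000 = -5.0000
t=7: T_7 = 723.6667; y_7 − T_7 = 719 − 723.6667 = -4.6667
t=10: T_10 = 805.6667; y_10 − T_10 = 801 − 805.6667 = -4.6667
Mean deviation: (-5.0000 + -4.6667 + -4.6667) / 3 = -4.78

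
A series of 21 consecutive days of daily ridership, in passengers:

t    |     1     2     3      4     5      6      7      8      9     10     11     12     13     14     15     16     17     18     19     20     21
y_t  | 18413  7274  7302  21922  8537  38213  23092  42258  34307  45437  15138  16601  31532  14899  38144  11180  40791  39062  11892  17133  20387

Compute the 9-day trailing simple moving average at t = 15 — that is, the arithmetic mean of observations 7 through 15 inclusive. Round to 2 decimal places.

Sum of periods 7–15: 23092 + 42258 + 34307 + 45437 + 15138 + 16601 + 31532 + 14899 + 38144 = 261408
Divide by 9: 261408 / 9 = 29045.33

29045.33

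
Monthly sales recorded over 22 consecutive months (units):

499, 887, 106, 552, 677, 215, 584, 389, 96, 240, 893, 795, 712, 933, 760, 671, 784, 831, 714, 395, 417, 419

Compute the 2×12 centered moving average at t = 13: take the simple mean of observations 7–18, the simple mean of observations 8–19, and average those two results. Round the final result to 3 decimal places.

Sum over 7–18: 584 + 389 + 96 + 240 + 893 + 795 + 712 + 933 + 760 + 671 + 784 + 831 = 7688
Sum over 8–19: 389 + 96 + 240 + 893 + 795 + 712 + 933 + 760 + 671 + 784 + 831 + 714 = 7818
CMA at t=13 = (7688 + 7818) / (2·12) = 15506 / 24 = 646.083

646.083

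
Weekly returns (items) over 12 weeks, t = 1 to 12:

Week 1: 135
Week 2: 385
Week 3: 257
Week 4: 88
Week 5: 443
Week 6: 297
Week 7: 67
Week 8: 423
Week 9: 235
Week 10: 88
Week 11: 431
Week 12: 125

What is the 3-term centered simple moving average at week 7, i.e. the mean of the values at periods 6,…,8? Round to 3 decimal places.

Sum of periods 6–8: 297 + 67 + 423 = 787
Divide by 3: 787 / 3 = 262.333

262.333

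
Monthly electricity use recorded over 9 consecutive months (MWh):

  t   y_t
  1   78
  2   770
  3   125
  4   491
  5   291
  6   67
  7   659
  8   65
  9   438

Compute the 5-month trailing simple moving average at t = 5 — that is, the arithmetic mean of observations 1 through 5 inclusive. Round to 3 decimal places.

351.000

Sum of periods 1–5: 78 + 770 + 125 + 491 + 291 = 1755
Divide by 5: 1755 / 5 = 351.000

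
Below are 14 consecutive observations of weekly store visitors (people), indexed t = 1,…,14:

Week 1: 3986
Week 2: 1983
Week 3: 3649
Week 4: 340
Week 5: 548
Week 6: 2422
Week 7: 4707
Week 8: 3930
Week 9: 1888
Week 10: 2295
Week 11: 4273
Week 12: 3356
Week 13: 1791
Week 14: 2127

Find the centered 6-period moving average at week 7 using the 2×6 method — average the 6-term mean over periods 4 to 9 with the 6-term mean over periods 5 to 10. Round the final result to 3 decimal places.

Sum over 4–9: 340 + 548 + 2422 + 4707 + 3930 + 1888 = 13835
Sum over 5–10: 548 + 2422 + 4707 + 3930 + 1888 + 2295 = 15790
CMA at t=7 = (13835 + 15790) / (2·6) = 29625 / 12 = 2468.750

2468.750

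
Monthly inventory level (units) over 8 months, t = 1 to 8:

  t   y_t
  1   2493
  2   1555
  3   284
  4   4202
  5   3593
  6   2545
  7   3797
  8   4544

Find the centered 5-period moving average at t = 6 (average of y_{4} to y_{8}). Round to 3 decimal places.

Sum of periods 4–8: 4202 + 3593 + 2545 + 3797 + 4544 = 18681
Divide by 5: 18681 / 5 = 3736.200

3736.200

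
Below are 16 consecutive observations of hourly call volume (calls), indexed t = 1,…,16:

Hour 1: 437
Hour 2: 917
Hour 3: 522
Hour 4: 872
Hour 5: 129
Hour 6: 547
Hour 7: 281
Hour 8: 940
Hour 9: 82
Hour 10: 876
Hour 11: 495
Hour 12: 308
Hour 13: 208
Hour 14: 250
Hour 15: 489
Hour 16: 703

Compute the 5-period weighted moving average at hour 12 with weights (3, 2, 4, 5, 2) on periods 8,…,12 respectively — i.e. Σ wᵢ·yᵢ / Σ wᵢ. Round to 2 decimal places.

598.69

Weighted sum: 3·940 + 2·82 + 4·876 + 5·495 + 2·308 = 2820 + 164 + 3504 + 2475 + 616 = 9579
Weight total: 3 + 2 + 4 + 5 + 2 = 16
WMA = 9579 / 16 = 598.69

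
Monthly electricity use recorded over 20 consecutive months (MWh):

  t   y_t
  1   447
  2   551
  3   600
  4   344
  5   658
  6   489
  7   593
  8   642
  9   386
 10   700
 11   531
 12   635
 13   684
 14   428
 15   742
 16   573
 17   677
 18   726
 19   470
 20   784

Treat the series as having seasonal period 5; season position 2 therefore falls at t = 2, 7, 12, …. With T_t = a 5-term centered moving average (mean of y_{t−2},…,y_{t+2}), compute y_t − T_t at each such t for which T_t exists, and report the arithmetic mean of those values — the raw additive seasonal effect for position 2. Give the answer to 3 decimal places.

Season position 2 occurs at t = 7, 12, 17 (where T_t is defined).
t=7: T_7 = 553.60000; y_7 − T_7 = 593 − 553.60000 = 39.40000
t=12: T_12 = 595.60000; y_12 − T_12 = 635 − 595.60000 = 39.40000
t=17: T_17 = 637.60000; y_17 − T_17 = 677 − 637.60000 = 39.40000
Mean deviation: (39.40000 + 39.40000 + 39.40000) / 3 = 39.400

39.400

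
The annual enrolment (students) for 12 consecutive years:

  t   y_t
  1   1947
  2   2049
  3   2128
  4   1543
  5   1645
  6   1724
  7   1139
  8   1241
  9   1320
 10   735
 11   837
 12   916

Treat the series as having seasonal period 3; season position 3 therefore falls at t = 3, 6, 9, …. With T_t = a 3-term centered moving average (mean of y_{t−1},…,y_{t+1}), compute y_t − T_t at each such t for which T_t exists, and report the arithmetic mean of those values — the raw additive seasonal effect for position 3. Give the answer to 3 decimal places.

Season position 3 occurs at t = 3, 6, 9 (where T_t is defined).
t=3: T_3 = 1906.66667; y_3 − T_3 = 2128 − 1906.66667 = 221.33333
t=6: T_6 = 1502.66667; y_6 − T_6 = 1724 − 1502.66667 = 221.33333
t=9: T_9 = 1098.66667; y_9 − T_9 = 1320 − 1098.66667 = 221.33333
Mean deviation: (221.33333 + 221.33333 + 221.33333) / 3 = 221.333

221.333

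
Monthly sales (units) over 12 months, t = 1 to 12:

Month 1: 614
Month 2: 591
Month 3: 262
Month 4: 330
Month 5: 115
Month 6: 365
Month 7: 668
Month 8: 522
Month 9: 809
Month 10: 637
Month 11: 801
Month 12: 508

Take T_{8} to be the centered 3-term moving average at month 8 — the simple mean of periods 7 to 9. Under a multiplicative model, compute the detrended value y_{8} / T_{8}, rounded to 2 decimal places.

Trend T_8 = (668 + 522 + 809) / 3 = 1999/3 = 666.3333
Ratio to trend: 522 / 666.3333 = 0.78

0.78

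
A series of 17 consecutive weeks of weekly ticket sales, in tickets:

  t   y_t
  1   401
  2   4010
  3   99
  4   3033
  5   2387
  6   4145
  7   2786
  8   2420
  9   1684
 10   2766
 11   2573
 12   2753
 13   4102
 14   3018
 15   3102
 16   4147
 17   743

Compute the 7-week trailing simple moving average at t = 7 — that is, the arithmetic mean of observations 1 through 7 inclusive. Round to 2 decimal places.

2408.71

Sum of periods 1–7: 401 + 4010 + 99 + 3033 + 2387 + 4145 + 2786 = 16861
Divide by 7: 16861 / 7 = 2408.71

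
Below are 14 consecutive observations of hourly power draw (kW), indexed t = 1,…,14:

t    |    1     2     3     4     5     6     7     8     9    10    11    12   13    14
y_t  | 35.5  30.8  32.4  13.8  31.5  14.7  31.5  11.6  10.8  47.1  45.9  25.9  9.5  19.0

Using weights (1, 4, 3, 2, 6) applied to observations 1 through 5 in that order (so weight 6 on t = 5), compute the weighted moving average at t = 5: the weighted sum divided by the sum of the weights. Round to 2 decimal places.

Weighted sum: 1·35.5 + 4·30.8 + 3·32.4 + 2·13.8 + 6·31.5 = 35.5 + 123.2 + 97.2 + 27.6 + 189.0 = 472.5
Weight total: 1 + 4 + 3 + 2 + 6 = 16
WMA = 472.5 / 16 = 29.53

29.53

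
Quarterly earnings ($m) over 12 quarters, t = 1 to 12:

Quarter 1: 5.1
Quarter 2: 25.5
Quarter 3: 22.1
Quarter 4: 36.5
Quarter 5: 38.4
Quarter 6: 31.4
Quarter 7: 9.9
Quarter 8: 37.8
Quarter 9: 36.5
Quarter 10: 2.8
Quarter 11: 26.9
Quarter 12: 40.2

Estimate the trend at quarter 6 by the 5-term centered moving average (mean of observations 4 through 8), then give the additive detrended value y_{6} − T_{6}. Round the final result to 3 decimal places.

Trend T_6 = (36.5 + 38.4 + 31.4 + 9.9 + 37.8) / 5 = 154.0/5 = 30.80000
Detrended value: 31.4 − 30.80000 = 0.600

0.600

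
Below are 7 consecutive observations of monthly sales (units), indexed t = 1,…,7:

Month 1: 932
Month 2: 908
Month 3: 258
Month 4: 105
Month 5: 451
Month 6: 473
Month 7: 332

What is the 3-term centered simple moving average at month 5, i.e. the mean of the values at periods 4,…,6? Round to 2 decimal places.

343.00

Sum of periods 4–6: 105 + 451 + 473 = 1029
Divide by 3: 1029 / 3 = 343.00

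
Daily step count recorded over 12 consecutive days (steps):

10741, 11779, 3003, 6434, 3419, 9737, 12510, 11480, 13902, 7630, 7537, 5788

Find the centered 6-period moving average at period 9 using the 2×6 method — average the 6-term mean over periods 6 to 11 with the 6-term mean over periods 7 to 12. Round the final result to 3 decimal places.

Sum over 6–11: 9737 + 12510 + 11480 + 13902 + 7630 + 7537 = 62796
Sum over 7–12: 12510 + 11480 + 13902 + 7630 + 7537 + 5788 = 58847
CMA at t=9 = (62796 + 58847) / (2·6) = 121643 / 12 = 10136.917

10136.917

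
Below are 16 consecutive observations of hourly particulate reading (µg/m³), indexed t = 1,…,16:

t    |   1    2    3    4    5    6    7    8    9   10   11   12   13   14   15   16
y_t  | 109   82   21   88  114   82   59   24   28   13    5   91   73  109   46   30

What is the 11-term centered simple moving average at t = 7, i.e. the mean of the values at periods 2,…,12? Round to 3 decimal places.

Sum of periods 2–12: 82 + 21 + 88 + 114 + 82 + 59 + 24 + 28 + 13 + 5 + 91 = 607
Divide by 11: 607 / 11 = 55.182

55.182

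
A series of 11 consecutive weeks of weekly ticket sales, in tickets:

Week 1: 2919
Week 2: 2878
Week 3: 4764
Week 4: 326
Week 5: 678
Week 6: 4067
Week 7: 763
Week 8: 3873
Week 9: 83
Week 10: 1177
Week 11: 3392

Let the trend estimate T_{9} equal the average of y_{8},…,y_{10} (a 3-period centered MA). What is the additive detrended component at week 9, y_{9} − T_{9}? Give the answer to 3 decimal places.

-1628.000

Trend T_9 = (3873 + 83 + 1177) / 3 = 5133/3 = 1711.00000
Detrended value: 83 − 1711.00000 = -1628.000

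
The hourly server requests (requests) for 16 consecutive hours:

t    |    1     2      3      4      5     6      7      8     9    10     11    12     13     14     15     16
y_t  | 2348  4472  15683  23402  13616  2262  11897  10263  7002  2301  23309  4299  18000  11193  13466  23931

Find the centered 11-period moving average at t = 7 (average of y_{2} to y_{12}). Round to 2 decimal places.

Sum of periods 2–12: 4472 + 15683 + 23402 + 13616 + 2262 + 11897 + 10263 + 7002 + 2301 + 23309 + 4299 = 118506
Divide by 11: 118506 / 11 = 10773.27

10773.27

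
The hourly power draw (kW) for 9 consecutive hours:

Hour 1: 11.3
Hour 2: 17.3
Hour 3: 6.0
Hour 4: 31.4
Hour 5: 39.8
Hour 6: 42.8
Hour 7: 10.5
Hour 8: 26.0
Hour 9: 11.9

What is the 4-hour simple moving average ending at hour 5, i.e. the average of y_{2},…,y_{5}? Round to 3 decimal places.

Sum of periods 2–5: 17.3 + 6.0 + 31.4 + 39.8 = 94.5
Divide by 4: 94.5 / 4 = 23.625

23.625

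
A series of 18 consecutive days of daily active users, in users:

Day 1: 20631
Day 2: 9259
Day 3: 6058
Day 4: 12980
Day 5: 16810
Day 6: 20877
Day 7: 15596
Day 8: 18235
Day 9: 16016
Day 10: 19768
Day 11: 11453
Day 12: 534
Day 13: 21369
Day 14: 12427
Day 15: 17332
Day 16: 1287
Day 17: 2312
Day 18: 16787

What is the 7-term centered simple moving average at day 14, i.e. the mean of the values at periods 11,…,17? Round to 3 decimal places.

9530.571

Sum of periods 11–17: 11453 + 534 + 21369 + 12427 + 17332 + 1287 + 2312 = 66714
Divide by 7: 66714 / 7 = 9530.571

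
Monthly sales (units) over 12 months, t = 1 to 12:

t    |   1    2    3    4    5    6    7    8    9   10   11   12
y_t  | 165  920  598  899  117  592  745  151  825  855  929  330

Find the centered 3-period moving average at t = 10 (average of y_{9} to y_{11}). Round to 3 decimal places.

Sum of periods 9–11: 825 + 855 + 929 = 2609
Divide by 3: 2609 / 3 = 869.667

869.667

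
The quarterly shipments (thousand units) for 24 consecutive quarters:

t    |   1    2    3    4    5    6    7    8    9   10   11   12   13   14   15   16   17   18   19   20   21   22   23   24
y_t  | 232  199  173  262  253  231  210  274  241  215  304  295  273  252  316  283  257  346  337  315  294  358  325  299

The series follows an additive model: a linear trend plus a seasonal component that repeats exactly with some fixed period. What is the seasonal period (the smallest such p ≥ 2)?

7

First differences y_{t+1} − y_t: -33, -26, 89, -9, -22, -21, 64, -33, -26, 89, -9, -22, -21, 64, -33, -26, …
The difference pattern repeats every 7 terms and not for any smaller step, so p = 7.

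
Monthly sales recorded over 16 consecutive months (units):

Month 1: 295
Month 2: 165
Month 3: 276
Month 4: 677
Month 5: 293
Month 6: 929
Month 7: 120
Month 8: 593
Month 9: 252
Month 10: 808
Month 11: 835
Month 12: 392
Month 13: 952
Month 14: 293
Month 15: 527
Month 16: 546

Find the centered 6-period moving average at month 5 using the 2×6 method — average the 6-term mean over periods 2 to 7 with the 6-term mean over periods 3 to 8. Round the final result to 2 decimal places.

Sum over 2–7: 165 + 276 + 677 + 293 + 929 + 120 = 2460
Sum over 3–8: 276 + 677 + 293 + 929 + 120 + 593 = 2888
CMA at t=5 = (2460 + 2888) / (2·6) = 5348 / 12 = 445.67

445.67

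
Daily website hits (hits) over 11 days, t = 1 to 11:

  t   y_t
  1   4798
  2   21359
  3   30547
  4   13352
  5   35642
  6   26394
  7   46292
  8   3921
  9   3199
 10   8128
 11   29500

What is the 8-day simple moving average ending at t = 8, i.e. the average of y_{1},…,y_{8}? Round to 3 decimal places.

22788.125

Sum of periods 1–8: 4798 + 21359 + 30547 + 13352 + 35642 + 26394 + 46292 + 3921 = 182305
Divide by 8: 182305 / 8 = 22788.125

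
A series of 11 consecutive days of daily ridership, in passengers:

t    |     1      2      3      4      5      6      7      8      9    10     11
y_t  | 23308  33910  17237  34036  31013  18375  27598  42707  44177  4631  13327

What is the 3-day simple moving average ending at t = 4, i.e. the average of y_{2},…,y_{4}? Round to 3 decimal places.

28394.333

Sum of periods 2–4: 33910 + 17237 + 34036 = 85183
Divide by 3: 85183 / 3 = 28394.333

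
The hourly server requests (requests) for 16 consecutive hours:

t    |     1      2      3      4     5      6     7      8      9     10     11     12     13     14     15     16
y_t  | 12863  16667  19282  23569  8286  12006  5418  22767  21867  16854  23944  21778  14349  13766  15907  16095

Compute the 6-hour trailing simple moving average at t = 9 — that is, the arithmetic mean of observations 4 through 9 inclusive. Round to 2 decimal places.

Sum of periods 4–9: 23569 + 8286 + 12006 + 5418 + 22767 + 21867 = 93913
Divide by 6: 93913 / 6 = 15652.17

15652.17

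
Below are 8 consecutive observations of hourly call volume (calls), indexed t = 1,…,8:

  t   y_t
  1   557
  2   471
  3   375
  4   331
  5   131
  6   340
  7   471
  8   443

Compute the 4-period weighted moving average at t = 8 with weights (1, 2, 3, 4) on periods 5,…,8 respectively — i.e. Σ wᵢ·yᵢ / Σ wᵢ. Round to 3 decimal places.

Weighted sum: 1·131 + 2·340 + 3·471 + 4·443 = 131 + 680 + 1413 + 1772 = 3996
Weight total: 1 + 2 + 3 + 4 = 10
WMA = 3996 / 10 = 399.600

399.600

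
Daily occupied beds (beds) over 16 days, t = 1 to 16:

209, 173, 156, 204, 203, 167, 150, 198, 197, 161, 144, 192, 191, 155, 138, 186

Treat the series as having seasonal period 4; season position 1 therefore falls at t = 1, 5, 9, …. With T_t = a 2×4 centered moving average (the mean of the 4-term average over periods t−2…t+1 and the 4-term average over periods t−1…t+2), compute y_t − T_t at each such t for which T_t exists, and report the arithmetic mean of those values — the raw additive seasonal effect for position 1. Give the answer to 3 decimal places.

Season position 1 occurs at t = 5, 9, 13 (where T_t is defined).
t=5: T_5 = 181.75000; y_5 − T_5 = 203 − 181.75000 = 21.25000
t=9: T_9 = 175.75000; y_9 − T_9 = 197 − 175.75000 = 21.25000
t=13: T_13 = 169.75000; y_13 − T_13 = 191 − 169.75000 = 21.25000
Mean deviation: (21.25000 + 21.25000 + 21.25000) / 3 = 21.250

21.250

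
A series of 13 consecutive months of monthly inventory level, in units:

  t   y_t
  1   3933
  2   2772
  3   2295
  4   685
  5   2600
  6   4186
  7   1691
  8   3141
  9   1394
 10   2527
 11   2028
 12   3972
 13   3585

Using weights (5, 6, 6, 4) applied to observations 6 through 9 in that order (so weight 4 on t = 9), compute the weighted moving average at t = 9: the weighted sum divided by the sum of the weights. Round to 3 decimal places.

Weighted sum: 5·4186 + 6·1691 + 6·3141 + 4·1394 = 20930 + 10146 + 18846 + 5576 = 55498
Weight total: 5 + 6 + 6 + 4 = 21
WMA = 55498 / 21 = 2642.762

2642.762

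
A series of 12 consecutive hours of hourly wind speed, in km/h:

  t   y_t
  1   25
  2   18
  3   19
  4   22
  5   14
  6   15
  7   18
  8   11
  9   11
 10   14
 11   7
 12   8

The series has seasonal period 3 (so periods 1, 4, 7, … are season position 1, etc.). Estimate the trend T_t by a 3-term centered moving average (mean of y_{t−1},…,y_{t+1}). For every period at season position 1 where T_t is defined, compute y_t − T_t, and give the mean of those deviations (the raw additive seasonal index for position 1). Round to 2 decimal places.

3.44

Season position 1 occurs at t = 4, 7, 10 (where T_t is defined).
t=4: T_4 = 18.3333; y_4 − T_4 = 22 − 18.3333 = 3.6667
t=7: T_7 = 14.6667; y_7 − T_7 = 18 − 14.6667 = 3.3333
t=10: T_10 = 10.6667; y_10 − T_10 = 14 − 10.6667 = 3.3333
Mean deviation: (3.6667 + 3.3333 + 3.3333) / 3 = 3.44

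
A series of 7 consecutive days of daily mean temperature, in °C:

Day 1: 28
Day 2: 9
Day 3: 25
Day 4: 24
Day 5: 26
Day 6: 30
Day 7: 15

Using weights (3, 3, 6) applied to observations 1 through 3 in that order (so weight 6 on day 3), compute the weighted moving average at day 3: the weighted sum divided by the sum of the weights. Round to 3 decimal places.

21.750

Weighted sum: 3·28 + 3·9 + 6·25 = 84 + 27 + 150 = 261
Weight total: 3 + 3 + 6 = 12
WMA = 261 / 12 = 21.750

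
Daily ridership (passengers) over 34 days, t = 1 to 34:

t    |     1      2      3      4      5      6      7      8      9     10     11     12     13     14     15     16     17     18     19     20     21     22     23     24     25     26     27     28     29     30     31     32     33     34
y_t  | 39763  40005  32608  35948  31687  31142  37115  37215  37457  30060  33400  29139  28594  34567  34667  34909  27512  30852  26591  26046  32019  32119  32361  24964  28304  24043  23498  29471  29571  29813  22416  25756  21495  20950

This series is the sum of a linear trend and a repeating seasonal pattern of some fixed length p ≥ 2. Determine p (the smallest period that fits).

First differences y_{t+1} − y_t: 242, -7397, 3340, -4261, -545, 5973, 100, 242, -7397, 3340, -4261, -545, 5973, 100, 242, -7397, …
The difference pattern repeats every 7 terms and not for any smaller step, so p = 7.

7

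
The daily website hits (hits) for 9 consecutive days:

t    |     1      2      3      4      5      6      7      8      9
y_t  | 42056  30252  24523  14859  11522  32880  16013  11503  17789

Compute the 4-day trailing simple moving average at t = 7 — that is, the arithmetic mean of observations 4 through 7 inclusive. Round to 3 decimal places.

Sum of periods 4–7: 14859 + 11522 + 32880 + 16013 = 75274
Divide by 4: 75274 / 4 = 18818.500

18818.500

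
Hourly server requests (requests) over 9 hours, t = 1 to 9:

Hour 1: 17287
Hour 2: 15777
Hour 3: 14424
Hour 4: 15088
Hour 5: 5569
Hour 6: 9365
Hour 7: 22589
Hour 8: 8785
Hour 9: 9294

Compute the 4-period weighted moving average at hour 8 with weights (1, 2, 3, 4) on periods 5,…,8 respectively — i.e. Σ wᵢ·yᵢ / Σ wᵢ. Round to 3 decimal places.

Weighted sum: 1·5569 + 2·9365 + 3·22589 + 4·8785 = 5569 + 18730 + 67767 + 35140 = 127206
Weight total: 1 + 2 + 3 + 4 = 10
WMA = 127206 / 10 = 12720.600

12720.600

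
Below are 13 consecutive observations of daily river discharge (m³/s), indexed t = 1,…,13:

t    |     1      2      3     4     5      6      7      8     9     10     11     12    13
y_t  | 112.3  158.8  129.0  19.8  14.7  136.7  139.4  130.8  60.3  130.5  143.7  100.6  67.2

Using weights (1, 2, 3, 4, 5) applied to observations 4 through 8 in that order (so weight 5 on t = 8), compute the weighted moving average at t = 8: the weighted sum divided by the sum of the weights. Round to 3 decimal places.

111.393

Weighted sum: 1·19.8 + 2·14.7 + 3·136.7 + 4·139.4 + 5·130.8 = 19.8 + 29.4 + 410.1 + 557.6 + 654.0 = 1670.9
Weight total: 1 + 2 + 3 + 4 + 5 = 15
WMA = 1670.9 / 15 = 111.393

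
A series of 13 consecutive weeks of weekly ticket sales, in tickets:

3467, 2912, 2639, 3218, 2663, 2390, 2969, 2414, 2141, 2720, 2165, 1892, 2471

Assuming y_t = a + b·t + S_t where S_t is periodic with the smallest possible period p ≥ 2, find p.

3

First differences y_{t+1} − y_t: -555, -273, 579, -555, -273, 579, -555, -273, …
The difference pattern repeats every 3 terms and not for any smaller step, so p = 3.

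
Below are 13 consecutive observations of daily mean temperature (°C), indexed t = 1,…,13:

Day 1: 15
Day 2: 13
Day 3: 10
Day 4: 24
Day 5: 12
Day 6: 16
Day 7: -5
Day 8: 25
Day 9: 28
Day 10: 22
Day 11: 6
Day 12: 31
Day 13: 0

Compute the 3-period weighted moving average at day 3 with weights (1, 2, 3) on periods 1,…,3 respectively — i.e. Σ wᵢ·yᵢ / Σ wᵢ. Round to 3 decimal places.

11.833

Weighted sum: 1·15 + 2·13 + 3·10 = 15 + 26 + 30 = 71
Weight total: 1 + 2 + 3 = 6
WMA = 71 / 6 = 11.833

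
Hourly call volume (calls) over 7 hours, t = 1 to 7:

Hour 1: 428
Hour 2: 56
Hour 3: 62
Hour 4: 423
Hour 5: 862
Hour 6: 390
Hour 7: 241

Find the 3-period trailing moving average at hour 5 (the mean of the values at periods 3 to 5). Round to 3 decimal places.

Sum of periods 3–5: 62 + 423 + 862 = 1347
Divide by 3: 1347 / 3 = 449.000

449.000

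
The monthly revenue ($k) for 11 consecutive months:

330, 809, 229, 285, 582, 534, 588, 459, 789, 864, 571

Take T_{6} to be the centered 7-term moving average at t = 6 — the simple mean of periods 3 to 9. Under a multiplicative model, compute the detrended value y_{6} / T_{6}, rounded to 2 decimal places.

1.08

Trend T_6 = (229 + 285 + 582 + 534 + 588 + 459 + 789) / 7 = 3466/7 = 495.1429
Ratio to trend: 534 / 495.1429 = 1.08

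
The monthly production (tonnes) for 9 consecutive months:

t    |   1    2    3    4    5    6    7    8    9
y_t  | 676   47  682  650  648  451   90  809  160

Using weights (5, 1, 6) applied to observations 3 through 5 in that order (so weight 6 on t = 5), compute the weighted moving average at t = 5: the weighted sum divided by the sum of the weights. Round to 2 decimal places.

662.33

Weighted sum: 5·682 + 1·650 + 6·648 = 3410 + 650 + 3888 = 7948
Weight total: 5 + 1 + 6 = 12
WMA = 7948 / 12 = 662.33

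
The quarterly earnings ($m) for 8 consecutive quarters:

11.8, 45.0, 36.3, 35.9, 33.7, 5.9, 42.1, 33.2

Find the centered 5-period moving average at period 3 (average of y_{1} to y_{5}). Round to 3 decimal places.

Sum of periods 1–5: 11.8 + 45.0 + 36.3 + 35.9 + 33.7 = 162.7
Divide by 5: 162.7 / 5 = 32.540

32.540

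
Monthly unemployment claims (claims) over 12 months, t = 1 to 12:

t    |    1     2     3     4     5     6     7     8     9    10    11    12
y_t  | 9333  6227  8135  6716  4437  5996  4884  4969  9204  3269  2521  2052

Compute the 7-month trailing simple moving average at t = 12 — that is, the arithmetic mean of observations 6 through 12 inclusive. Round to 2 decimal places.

4699.29

Sum of periods 6–12: 5996 + 4884 + 4969 + 9204 + 3269 + 2521 + 2052 = 32895
Divide by 7: 32895 / 7 = 4699.29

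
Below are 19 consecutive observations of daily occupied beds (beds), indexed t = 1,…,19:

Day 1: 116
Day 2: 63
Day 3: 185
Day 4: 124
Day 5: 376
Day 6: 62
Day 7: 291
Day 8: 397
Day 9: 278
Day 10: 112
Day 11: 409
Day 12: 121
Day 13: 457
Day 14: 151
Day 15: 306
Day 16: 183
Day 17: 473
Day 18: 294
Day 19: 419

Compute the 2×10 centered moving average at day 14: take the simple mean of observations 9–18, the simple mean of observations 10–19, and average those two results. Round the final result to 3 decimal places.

285.450

Sum over 9–18: 278 + 112 + 409 + 121 + 457 + 151 + 306 + 183 + 473 + 294 = 2784
Sum over 10–19: 112 + 409 + 121 + 457 + 151 + 306 + 183 + 473 + 294 + 419 = 2925
CMA at t=14 = (2784 + 2925) / (2·10) = 5709 / 20 = 285.450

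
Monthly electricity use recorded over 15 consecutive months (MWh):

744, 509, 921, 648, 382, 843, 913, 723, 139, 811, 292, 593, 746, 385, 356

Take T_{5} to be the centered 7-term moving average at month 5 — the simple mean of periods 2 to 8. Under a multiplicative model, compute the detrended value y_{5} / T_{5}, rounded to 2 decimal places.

Trend T_5 = (509 + 921 + 648 + 382 + 843 + 913 + 723) / 7 = 4939/7 = 705.5714
Ratio to trend: 382 / 705.5714 = 0.54

0.54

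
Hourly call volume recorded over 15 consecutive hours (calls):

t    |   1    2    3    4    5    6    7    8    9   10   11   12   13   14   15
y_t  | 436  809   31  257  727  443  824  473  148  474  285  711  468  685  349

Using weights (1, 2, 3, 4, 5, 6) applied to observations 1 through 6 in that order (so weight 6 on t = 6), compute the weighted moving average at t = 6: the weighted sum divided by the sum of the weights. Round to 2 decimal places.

450.86

Weighted sum: 1·436 + 2·809 + 3·31 + 4·257 + 5·727 + 6·443 = 436 + 1618 + 93 + 1028 + 3635 + 2658 = 9468
Weight total: 1 + 2 + 3 + 4 + 5 + 6 = 21
WMA = 9468 / 21 = 450.86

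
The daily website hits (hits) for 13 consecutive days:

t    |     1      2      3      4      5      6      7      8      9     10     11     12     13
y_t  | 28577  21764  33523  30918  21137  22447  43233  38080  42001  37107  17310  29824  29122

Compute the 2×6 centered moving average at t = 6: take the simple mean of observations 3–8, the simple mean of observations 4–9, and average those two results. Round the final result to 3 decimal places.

Sum over 3–8: 33523 + 30918 + 21137 + 22447 + 43233 + 38080 = 189338
Sum over 4–9: 30918 + 21137 + 22447 + 43233 + 38080 + 42001 = 197816
CMA at t=6 = (189338 + 197816) / (2·6) = 387154 / 12 = 32262.833

32262.833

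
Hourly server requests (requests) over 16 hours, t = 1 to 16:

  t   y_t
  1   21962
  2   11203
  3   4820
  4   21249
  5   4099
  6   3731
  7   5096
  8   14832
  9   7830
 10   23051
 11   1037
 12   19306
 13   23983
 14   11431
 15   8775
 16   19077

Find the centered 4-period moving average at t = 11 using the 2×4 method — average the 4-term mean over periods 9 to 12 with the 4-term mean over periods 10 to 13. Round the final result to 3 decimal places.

14825.125

Sum over 9–12: 7830 + 23051 + 1037 + 19306 = 51224
Sum over 10–13: 23051 + 1037 + 19306 + 23983 = 67377
CMA at t=11 = (51224 + 67377) / (2·4) = 118601 / 8 = 14825.125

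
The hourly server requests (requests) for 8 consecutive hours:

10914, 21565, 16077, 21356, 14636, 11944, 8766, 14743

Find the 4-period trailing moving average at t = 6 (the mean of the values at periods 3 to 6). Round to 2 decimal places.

16003.25

Sum of periods 3–6: 16077 + 21356 + 14636 + 11944 = 64013
Divide by 4: 64013 / 4 = 16003.25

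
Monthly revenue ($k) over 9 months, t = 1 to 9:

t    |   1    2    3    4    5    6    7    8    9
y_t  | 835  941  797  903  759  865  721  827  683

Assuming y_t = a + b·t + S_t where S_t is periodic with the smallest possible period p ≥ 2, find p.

2

First differences y_{t+1} − y_t: 106, -144, 106, -144, 106, -144, …
The difference pattern repeats every 2 terms and not for any smaller step, so p = 2.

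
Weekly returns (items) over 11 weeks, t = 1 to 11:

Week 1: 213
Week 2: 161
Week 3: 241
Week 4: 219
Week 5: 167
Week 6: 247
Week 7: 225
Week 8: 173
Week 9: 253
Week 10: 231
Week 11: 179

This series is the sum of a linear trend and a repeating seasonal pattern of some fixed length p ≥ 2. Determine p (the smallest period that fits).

First differences y_{t+1} − y_t: -52, 80, -22, -52, 80, -22, -52, 80, …
The difference pattern repeats every 3 terms and not for any smaller step, so p = 3.

3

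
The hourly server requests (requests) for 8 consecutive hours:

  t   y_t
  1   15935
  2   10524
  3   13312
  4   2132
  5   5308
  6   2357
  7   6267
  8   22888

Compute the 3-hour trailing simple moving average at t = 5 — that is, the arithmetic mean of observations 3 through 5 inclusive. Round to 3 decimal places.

6917.333

Sum of periods 3–5: 13312 + 2132 + 5308 = 20752
Divide by 3: 20752 / 3 = 6917.333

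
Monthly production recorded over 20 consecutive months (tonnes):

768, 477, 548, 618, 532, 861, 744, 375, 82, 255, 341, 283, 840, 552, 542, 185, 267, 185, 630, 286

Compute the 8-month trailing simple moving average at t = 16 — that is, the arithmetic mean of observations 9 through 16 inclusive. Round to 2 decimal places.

385.00

Sum of periods 9–16: 82 + 255 + 341 + 283 + 840 + 552 + 542 + 185 = 3080
Divide by 8: 3080 / 8 = 385.00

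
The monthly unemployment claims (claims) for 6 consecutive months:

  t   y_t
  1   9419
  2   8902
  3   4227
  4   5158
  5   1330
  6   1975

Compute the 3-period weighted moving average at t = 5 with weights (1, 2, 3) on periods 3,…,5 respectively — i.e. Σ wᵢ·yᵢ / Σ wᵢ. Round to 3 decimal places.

Weighted sum: 1·4227 + 2·5158 + 3·1330 = 4227 + 10316 + 3990 = 18533
Weight total: 1 + 2 + 3 = 6
WMA = 18533 / 6 = 3088.833

3088.833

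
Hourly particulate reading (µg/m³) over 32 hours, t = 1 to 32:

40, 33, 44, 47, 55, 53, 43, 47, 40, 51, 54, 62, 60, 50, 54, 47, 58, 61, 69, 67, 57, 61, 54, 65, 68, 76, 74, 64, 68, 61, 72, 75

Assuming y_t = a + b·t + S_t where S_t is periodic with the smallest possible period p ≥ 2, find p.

7

First differences y_{t+1} − y_t: -7, 11, 3, 8, -2, -10, 4, -7, 11, 3, 8, -2, -10, 4, -7, 11, …
The difference pattern repeats every 7 terms and not for any smaller step, so p = 7.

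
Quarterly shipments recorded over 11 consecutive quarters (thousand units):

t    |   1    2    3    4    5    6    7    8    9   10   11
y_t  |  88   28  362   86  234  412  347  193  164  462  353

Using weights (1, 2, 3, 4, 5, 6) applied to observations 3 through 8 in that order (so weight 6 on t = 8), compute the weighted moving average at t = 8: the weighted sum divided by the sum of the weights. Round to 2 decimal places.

Weighted sum: 1·362 + 2·86 + 3·234 + 4·412 + 5·347 + 6·193 = 362 + 172 + 702 + 1648 + 1735 + 1158 = 5777
Weight total: 1 + 2 + 3 + 4 + 5 + 6 = 21
WMA = 5777 / 21 = 275.10

275.10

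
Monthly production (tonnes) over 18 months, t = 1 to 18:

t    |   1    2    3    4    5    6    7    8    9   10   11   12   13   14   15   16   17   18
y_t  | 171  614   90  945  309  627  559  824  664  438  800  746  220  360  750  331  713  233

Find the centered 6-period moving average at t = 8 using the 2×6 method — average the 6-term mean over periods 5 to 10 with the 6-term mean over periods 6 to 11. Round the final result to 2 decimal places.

611.08

Sum over 5–10: 309 + 627 + 559 + 824 + 664 + 438 = 3421
Sum over 6–11: 627 + 559 + 824 + 664 + 438 + 800 = 3912
CMA at t=8 = (3421 + 3912) / (2·6) = 7333 / 12 = 611.08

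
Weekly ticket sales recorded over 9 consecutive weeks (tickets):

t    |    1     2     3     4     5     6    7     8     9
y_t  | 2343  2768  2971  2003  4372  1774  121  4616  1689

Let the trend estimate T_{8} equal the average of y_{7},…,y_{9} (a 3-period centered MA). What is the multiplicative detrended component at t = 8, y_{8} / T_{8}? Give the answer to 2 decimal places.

2.15

Trend T_8 = (121 + 4616 + 1689) / 3 = 6426/3 = 2142.0000
Ratio to trend: 4616 / 2142.0000 = 2.15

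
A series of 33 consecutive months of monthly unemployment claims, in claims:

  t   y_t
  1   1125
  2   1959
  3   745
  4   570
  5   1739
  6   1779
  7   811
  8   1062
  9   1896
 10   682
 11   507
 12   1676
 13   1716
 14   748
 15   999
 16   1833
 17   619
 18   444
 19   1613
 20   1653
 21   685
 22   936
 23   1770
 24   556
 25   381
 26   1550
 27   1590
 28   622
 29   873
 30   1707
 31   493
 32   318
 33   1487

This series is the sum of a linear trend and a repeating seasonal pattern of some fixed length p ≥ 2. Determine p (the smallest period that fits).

First differences y_{t+1} − y_t: 834, -1214, -175, 1169, 40, -968, 251, 834, -1214, -175, 1169, 40, -968, 251, 834, -1214, …
The difference pattern repeats every 7 terms and not for any smaller step, so p = 7.

7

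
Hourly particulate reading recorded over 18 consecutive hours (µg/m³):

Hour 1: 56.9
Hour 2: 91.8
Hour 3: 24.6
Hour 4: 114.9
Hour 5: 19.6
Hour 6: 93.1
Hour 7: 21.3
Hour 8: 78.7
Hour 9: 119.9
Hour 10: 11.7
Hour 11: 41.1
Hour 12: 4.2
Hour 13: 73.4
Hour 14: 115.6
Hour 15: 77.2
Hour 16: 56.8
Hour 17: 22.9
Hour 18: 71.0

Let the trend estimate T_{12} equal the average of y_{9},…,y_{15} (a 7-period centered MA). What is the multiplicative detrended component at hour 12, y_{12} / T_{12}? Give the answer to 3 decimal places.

Trend T_12 = (119.9 + 11.7 + 41.1 + 4.2 + 73.4 + 115.6 + 77.2) / 7 = 443.1/7 = 63.30000
Ratio to trend: 4.2 / 63.30000 = 0.066

0.066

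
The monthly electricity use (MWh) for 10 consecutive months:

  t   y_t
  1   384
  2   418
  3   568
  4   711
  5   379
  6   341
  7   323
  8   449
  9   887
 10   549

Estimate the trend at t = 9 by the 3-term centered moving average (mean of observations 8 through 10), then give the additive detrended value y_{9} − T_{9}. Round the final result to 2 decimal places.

258.67

Trend T_9 = (449 + 887 + 549) / 3 = 1885/3 = 628.3333
Detrended value: 887 − 628.3333 = 258.67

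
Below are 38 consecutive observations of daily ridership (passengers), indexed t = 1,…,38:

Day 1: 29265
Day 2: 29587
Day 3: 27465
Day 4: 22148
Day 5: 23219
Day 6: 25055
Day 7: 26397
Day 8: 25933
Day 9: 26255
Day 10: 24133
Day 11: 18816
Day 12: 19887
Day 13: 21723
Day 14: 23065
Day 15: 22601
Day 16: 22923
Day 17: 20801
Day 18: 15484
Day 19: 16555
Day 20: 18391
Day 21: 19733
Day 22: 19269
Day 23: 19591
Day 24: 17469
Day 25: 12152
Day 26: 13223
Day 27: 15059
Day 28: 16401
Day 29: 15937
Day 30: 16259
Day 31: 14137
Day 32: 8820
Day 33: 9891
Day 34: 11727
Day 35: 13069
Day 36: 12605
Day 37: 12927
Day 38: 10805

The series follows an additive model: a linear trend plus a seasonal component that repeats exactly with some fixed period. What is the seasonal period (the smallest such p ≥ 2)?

7

First differences y_{t+1} − y_t: 322, -2122, -5317, 1071, 1836, 1342, -464, 322, -2122, -5317, 1071, 1836, 1342, -464, 322, -2122, …
The difference pattern repeats every 7 terms and not for any smaller step, so p = 7.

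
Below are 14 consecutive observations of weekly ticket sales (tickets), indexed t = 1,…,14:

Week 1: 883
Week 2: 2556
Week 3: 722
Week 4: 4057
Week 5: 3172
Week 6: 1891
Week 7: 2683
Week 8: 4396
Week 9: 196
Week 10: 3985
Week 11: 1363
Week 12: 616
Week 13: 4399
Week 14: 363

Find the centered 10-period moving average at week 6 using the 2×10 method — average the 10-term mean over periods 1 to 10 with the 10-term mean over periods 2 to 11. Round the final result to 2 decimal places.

Sum over 1–10: 883 + 2556 + 722 + 4057 + 3172 + 1891 + 2683 + 4396 + 196 + 3985 = 24541
Sum over 2–11: 2556 + 722 + 4057 + 3172 + 1891 + 2683 + 4396 + 196 + 3985 + 1363 = 25021
CMA at t=6 = (24541 + 25021) / (2·10) = 49562 / 20 = 2478.10

2478.10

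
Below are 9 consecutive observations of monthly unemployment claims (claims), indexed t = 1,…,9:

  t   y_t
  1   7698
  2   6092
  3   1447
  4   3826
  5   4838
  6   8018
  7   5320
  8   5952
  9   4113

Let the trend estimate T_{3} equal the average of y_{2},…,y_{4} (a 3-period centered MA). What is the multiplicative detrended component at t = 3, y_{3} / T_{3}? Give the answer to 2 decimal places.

0.38

Trend T_3 = (6092 + 1447 + 3826) / 3 = 11365/3 = 3788.3333
Ratio to trend: 1447 / 3788.3333 = 0.38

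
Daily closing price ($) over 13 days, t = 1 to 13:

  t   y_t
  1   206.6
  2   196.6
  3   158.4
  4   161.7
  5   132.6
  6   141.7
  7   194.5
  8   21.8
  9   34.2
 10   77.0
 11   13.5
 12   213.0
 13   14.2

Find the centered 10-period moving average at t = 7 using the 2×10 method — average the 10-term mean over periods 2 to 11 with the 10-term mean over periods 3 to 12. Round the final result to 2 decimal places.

114.02

Sum over 2–11: 196.6 + 158.4 + 161.7 + 132.6 + 141.7 + 194.5 + 21.8 + 34.2 + 77.0 + 13.5 = 1132.0
Sum over 3–12: 158.4 + 161.7 + 132.6 + 141.7 + 194.5 + 21.8 + 34.2 + 77.0 + 13.5 + 213.0 = 1148.4
CMA at t=7 = (1132.0 + 1148.4) / (2·10) = 2280.4 / 20 = 114.02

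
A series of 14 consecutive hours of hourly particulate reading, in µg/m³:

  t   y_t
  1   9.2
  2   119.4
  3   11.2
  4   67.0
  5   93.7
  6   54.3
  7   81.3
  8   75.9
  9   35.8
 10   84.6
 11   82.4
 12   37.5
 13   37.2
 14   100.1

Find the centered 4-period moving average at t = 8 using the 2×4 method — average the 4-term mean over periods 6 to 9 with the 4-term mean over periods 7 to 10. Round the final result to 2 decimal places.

65.61

Sum over 6–9: 54.3 + 81.3 + 75.9 + 35.8 = 247.3
Sum over 7–10: 81.3 + 75.9 + 35.8 + 84.6 = 277.6
CMA at t=8 = (247.3 + 277.6) / (2·4) = 524.9 / 8 = 65.61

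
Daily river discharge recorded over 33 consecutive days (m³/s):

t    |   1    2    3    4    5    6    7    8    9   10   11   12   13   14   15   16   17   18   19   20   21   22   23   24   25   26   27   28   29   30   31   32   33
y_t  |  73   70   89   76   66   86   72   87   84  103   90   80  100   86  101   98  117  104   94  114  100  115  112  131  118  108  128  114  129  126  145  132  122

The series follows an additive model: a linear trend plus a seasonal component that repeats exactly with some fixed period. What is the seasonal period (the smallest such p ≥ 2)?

7

First differences y_{t+1} − y_t: -3, 19, -13, -10, 20, -14, 15, -3, 19, -13, -10, 20, -14, 15, -3, 19, …
The difference pattern repeats every 7 terms and not for any smaller step, so p = 7.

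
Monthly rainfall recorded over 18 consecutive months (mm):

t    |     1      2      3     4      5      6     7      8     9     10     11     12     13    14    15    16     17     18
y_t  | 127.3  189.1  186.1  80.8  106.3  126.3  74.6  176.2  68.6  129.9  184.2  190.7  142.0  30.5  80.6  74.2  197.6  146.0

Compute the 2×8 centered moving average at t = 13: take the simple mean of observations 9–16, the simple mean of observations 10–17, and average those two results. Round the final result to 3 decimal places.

120.650

Sum over 9–16: 68.6 + 129.9 + 184.2 + 190.7 + 142.0 + 30.5 + 80.6 + 74.2 = 900.7
Sum over 10–17: 129.9 + 184.2 + 190.7 + 142.0 + 30.5 + 80.6 + 74.2 + 197.6 = 1029.7
CMA at t=13 = (900.7 + 1029.7) / (2·8) = 1930.4 / 16 = 120.650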